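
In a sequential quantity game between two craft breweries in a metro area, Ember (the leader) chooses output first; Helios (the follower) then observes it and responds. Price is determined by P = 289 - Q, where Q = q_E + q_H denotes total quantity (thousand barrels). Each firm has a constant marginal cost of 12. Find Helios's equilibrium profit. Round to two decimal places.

4795.56

Solve by backward induction. Given q_E, the follower Helios maximises π_H = (289 - q_E - q_H)q_H - 12q_H.
Setting the follower's marginal profit to zero, 277 - q_E - 2q_H = 0, i.e. q_H = (277 - q_E)/2.
Ember substitutes q_H(q_E) into its own profit: π_E = q_E(289 - q_E - (277 - q_E)/2) - 12q_E = (301/2 - (1/2)q_E)q_E - 12q_E.
Maximising: ∂π_E/∂q_E = 277/2 - q_E = 0, giving q_E = 277/2.
Then q_H = (277 - 277/2)/2 = 277/4.
Price P = 289 - 831/4 = 325/4.
Helios's profit: (325/4 - 12)·(277/4) = 4795.5625.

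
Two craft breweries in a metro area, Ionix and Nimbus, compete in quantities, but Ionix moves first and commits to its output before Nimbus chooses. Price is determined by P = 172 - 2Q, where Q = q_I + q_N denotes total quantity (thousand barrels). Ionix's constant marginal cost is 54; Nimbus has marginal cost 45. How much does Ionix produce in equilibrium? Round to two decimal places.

The follower Nimbus best-responds to any q_I: π_N = (172 - 2Q)q_N - 45q_N.
Setting the follower's marginal profit to zero, 127 - 2q_I - 4q_N = 0, i.e. q_N = (127 - 2q_I)/4.
The leader anticipates this reaction. Substituting into P = 172 - 2Q gives P = 217/2 - q_I, so π_I = (217/2 - q_I)q_I - 54q_I.
Maximising: ∂π_I/∂q_I = 109/2 - 2q_I = 0, giving q_I = 109/4.
Then q_N = (127 - 2·(109/4))/4 = 145/8.

27.25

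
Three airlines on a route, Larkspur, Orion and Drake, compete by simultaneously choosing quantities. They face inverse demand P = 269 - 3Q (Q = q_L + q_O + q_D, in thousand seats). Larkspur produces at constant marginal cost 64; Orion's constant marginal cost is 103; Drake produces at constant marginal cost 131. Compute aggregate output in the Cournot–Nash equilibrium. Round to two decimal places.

42.42

Larkspur's profit: π_L = (269 - 3Q)q_L - (64q_L). Setting ∂π_L/∂q_L = 0: 205 - 6q_L - 3(q_O + q_D) = 0.
Orion's first-order condition: 166 - 6q_O - 3(q_L + q_D) = 0.
Drake's first-order condition: 138 - 6q_D - 3(q_L + q_O) = 0.
Adding the 3 conditions: 509 − 6Q − 6Q = 0, i.e. Q = 509/12.
Back-substituting: q_L = (205 − 509/4)/3 = 311/12, q_O = (166 − 509/4)/3 = 155/12, q_D = (138 − 509/4)/3 = 43/12.
Total output Q = 311/12 + 155/12 + 43/12 = 509/12.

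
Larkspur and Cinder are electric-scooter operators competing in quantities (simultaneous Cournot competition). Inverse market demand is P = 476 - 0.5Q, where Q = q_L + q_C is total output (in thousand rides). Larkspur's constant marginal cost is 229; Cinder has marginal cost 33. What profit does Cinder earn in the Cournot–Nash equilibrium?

Larkspur's profit: π_L = (476 - 0.5Q)q_L - (229q_L). Setting ∂π_L/∂q_L = 0: 247 - q_L - (1/2)(q_C) = 0.
Cinder's first-order condition: 443 - q_C - (1/2)(q_L) = 0.
Rearranging gives the reaction functions q_L = (247 - (1/2)q_C) and q_C = (443 - (1/2)q_L).
Substituting one into the other gives q_L = 34 and q_C = 426.
Price P = 476 - (1/2)·460 = 246.
Cinder's profit: (246 - 33)·426 = 90738.

90738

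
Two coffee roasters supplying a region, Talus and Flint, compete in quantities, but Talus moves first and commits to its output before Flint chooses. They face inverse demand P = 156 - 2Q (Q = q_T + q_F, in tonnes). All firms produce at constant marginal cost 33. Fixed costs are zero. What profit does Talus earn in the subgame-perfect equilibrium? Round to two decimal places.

945.56

Solve by backward induction. Given q_T, the follower Flint maximises π_F = (156 - 2q_T - 2q_F)q_F - 33q_F.
∂π_F/∂q_F = 123 - 2q_T - 4q_F = 0 gives the reaction function q_F = (123 - 2q_T)/4.
The leader anticipates this reaction. Substituting into P = 156 - 2Q gives P = 189/2 - q_T, so π_T = (189/2 - q_T)q_T - 33q_T.
Maximising: ∂π_T/∂q_T = 123/2 - 2q_T = 0, giving q_T = 123/4.
Then q_F = (123 - 2·(123/4))/4 = 123/8.
Price P = 156 - 2·(369/8) = 255/4.
Talus's profit: (255/4 - 33)·(123/4) = 945.5625.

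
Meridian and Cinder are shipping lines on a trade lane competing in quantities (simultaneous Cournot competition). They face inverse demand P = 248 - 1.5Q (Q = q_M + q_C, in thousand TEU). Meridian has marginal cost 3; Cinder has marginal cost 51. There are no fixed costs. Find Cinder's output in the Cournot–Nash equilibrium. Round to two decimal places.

Meridian's profit: π_M = (248 - 1.5Q)q_M - (3q_M). Setting ∂π_M/∂q_M = 0: 245 - 3q_M - (3/2)(q_C) = 0.
Cinder's first-order condition: 197 - 3q_C - (3/2)(q_M) = 0.
So q_M = (245 - (3/2)q_C)/3 and q_C = (197 - (3/2)q_M)/3.
Substituting one into the other gives q_M = 586/9 and q_C = 298/9.

33.11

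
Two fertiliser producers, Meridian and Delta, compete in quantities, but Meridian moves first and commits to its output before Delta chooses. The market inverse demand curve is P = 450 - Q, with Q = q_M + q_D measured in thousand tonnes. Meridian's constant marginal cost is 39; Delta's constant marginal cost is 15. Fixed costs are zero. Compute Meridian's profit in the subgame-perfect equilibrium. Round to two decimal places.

Solve by backward induction. Given q_M, the follower Delta maximises π_D = (450 - q_M - q_D)q_D - 15q_D.
∂π_D/∂q_D = 435 - q_M - 2q_D = 0 gives the reaction function q_D = (435 - q_M)/2.
The leader anticipates this reaction. Substituting into P = 450 - Q gives P = 465/2 - (1/2)q_M, so π_M = (465/2 - (1/2)q_M)q_M - 39q_M.
Leader FOC: 387/2 - q_M = 0, so q_M = 387/2.
Then q_D = (435 - 387/2)/2 = 483/4.
Price P = 450 - 1257/4 = 543/4.
Meridian's profit: (543/4 - 39)·(387/2) = 18721.1250.

18721.13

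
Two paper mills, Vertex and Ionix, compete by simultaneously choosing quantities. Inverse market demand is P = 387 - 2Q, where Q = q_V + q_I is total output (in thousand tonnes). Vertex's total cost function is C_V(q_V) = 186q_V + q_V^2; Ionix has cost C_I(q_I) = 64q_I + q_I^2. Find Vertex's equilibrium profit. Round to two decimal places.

918.75

Vertex's profit: π_V = (387 - 2Q)q_V - (186q_V + q_V²). Setting ∂π_V/∂q_V = 0: 201 - 6q_V - 2(q_I) = 0.
Ionix's profit: π_I = (387 - 2Q)q_I - (64q_I + q_I²). Setting ∂π_I/∂q_I = 0: 323 - 6q_I - 2(q_V) = 0.
Rearranging gives the reaction functions q_V = (201 - 2q_I)/6 and q_I = (323 - 2q_V)/6.
Substituting one into the other gives q_V = 35/2 and q_I = 48.
Price P = 387 - 2·(131/2) = 256.
Vertex's profit: 256·(35/2) - 186·(35/2) - (35/2)² = 918.7500.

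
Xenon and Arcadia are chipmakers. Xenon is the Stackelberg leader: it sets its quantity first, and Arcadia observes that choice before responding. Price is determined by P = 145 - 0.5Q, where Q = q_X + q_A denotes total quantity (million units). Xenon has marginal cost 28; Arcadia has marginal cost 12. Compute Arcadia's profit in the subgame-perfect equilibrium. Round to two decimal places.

3403.13

Solve by backward induction. Given q_X, the follower Arcadia maximises π_A = (145 - (1/2)q_X - (1/2)q_A)q_A - 12q_A.
Follower FOC: 133 - (1/2)q_X - q_A = 0, so q_A(q_X) = (133 - (1/2)q_X).
The leader anticipates this reaction. Substituting into P = 145 - 0.5Q gives P = 157/2 - (1/4)q_X, so π_X = (157/2 - (1/4)q_X)q_X - 28q_X.
Leader FOC: 101/2 - (1/2)q_X = 0, so q_X = 101.
Then q_A = (133 - (1/2)·101) = 165/2.
Price P = 145 - (1/2)·(367/2) = 213/4.
Arcadia's profit: (213/4 - 12)·(165/2) = 3403.1250.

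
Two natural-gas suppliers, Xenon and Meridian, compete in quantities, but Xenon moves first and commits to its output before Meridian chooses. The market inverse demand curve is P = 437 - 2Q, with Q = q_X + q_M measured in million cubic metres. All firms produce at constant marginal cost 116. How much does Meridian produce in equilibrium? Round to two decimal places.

The follower Meridian best-responds to any q_X: π_M = (437 - 2Q)q_M - 116q_M.
∂π_M/∂q_M = 321 - 2q_X - 4q_M = 0 gives the reaction function q_M = (321 - 2q_X)/4.
Xenon substitutes q_M(q_X) into its own profit: π_X = q_X(437 - 2q_X - (321 - 2q_X)/2) - 116q_X = (553/2 - q_X)q_X - 116q_X.
The leader's first-order condition 321/2 - 2q_X = 0 yields q_X = 321/4.
Then q_M = (321 - 2·(321/4))/4 = 321/8.

40.13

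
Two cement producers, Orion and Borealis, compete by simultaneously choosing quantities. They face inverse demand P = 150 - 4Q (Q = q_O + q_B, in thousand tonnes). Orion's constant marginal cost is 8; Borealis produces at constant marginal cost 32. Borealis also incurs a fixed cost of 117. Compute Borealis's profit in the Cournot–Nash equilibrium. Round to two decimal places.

128.44

Orion's profit: π_O = (150 - 4Q)q_O - (8q_O). Setting ∂π_O/∂q_O = 0: 142 - 8q_O - 4(q_B) = 0.
Borealis's first-order condition: 118 - 8q_B - 4(q_O) = 0.
So q_O = (142 - 4q_B)/8 and q_B = (118 - 4q_O)/8.
Substituting one into the other gives q_O = 83/6 and q_B = 47/6.
Price P = 150 - 4·(65/3) = 190/3.
Borealis's profit: (190/3 - 32)·(47/6) - 117 = 1156/9.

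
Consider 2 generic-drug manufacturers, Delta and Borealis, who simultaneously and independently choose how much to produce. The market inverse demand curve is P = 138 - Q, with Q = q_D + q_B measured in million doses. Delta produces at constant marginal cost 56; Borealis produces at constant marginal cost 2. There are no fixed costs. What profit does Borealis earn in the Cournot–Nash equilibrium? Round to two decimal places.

Delta's profit: π_D = (138 - Q)q_D - (56q_D). Setting ∂π_D/∂q_D = 0: 82 - 2q_D - (q_B) = 0.
Borealis's profit: π_B = (138 - Q)q_B - (2q_B). Setting ∂π_B/∂q_B = 0: 136 - 2q_B - (q_D) = 0.
Rearranging gives the reaction functions q_D = (82 - q_B)/2 and q_B = (136 - q_D)/2.
Substituting one into the other gives q_D = 28/3 and q_B = 190/3.
Price P = 138 - 218/3 = 196/3.
Borealis's profit: (196/3 - 2)·(190/3) = 4011.1111.

4011.11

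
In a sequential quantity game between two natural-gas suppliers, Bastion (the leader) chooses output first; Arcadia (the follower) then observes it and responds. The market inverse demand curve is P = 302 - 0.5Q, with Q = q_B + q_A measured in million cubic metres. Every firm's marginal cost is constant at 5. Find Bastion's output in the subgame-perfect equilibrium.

297

Solve by backward induction. Given q_B, the follower Arcadia maximises π_A = (302 - (1/2)q_B - (1/2)q_A)q_A - 5q_A.
∂π_A/∂q_A = 297 - (1/2)q_B - q_A = 0 gives the reaction function q_A = (297 - (1/2)q_B).
Bastion substitutes q_A(q_B) into its own profit: π_B = q_B(302 - (1/2)q_B - (297 - (1/2)q_B)/2) - 5q_B = (307/2 - (1/4)q_B)q_B - 5q_B.
The leader's first-order condition 297/2 - (1/2)q_B = 0 yields q_B = 297.
Then q_A = (297 - (1/2)·297) = 297/2.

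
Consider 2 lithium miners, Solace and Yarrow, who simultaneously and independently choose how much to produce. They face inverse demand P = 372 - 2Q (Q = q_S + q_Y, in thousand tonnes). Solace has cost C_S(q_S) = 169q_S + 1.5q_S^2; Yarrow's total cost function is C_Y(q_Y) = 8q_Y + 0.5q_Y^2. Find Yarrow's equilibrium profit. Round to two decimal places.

11935.91

Solace's profit: π_S = (372 - 2Q)q_S - (169q_S + (3/2)q_S²). Setting ∂π_S/∂q_S = 0: 203 - 7q_S - 2(q_Y) = 0.
Yarrow's first-order condition: 364 - 5q_Y - 2(q_S) = 0.
Best responses: q_S = (203 - 2q_Y)/7, q_Y = (364 - 2q_S)/5.
Substituting one into the other gives q_S = 287/31 and q_Y = 69.0968.
Price P = 372 - 2·78.3548 = 215.2903.
Yarrow's profit: 215.2903·69.0968 - 8·69.0968 - (1/2)·69.0968² = 11935.9105.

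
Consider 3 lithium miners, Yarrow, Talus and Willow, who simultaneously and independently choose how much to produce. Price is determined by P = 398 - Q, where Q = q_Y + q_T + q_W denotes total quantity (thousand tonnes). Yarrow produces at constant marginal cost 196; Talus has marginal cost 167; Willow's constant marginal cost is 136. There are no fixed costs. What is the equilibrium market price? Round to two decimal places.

224.25

Yarrow's profit: π_Y = (398 - Q)q_Y - (196q_Y). Setting ∂π_Y/∂q_Y = 0: 202 - 2q_Y - (q_T + q_W) = 0.
Talus's first-order condition: 231 - 2q_T - (q_Y + q_W) = 0.
Willow's profit: π_W = (398 - Q)q_W - (136q_W). Setting ∂π_W/∂q_W = 0: 262 - 2q_W - (q_Y + q_T) = 0.
Adding the 3 conditions: 695 − 2Q − 2Q = 0, i.e. Q = 695/4.
Back-substituting: q_Y = (202 − 695/4) = 113/4, q_T = (231 − 695/4) = 229/4, q_W = (262 − 695/4) = 353/4.
Total output Q = 695/4, so price P = 398 - 695/4 = 897/4.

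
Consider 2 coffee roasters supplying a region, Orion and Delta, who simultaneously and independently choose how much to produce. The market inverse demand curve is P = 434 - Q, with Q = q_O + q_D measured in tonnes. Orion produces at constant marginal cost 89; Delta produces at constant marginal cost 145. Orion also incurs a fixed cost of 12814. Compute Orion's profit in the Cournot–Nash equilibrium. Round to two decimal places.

Orion's profit: π_O = (434 - Q)q_O - (89q_O). Setting ∂π_O/∂q_O = 0: 345 - 2q_O - (q_D) = 0.
Delta's profit: π_D = (434 - Q)q_D - (145q_D). Setting ∂π_D/∂q_D = 0: 289 - 2q_D - (q_O) = 0.
Rearranging gives the reaction functions q_O = (345 - q_D)/2 and q_D = (289 - q_O)/2.
Solving the pair: q_O = 401/3, q_D = 233/3.
Price P = 434 - 634/3 = 668/3.
Orion's profit: (668/3 - 89)·(401/3) - 12814 = 5052.7778.

5052.78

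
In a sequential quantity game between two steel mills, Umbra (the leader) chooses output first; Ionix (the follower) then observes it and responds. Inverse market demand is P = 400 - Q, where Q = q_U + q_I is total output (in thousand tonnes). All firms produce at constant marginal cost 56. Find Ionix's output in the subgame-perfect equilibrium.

86

Solve by backward induction. Given q_U, the follower Ionix maximises π_I = (400 - q_U - q_I)q_I - 56q_I.
Setting the follower's marginal profit to zero, 344 - q_U - 2q_I = 0, i.e. q_I = (344 - q_U)/2.
Umbra substitutes q_I(q_U) into its own profit: π_U = q_U(400 - q_U - (344 - q_U)/2) - 56q_U = (228 - (1/2)q_U)q_U - 56q_U.
Maximising: ∂π_U/∂q_U = 172 - q_U = 0, giving q_U = 172.
Then q_I = (344 - 172)/2 = 86.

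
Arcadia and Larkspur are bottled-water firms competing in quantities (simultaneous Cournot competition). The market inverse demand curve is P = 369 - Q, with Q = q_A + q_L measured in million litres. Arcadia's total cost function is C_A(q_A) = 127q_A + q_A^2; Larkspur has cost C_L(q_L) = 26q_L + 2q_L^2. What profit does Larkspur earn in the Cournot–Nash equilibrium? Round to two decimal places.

Arcadia's profit: π_A = (369 - Q)q_A - (127q_A + q_A²). Setting ∂π_A/∂q_A = 0: 242 - 4q_A - (q_L) = 0.
Larkspur's first-order condition: 343 - 6q_L - (q_A) = 0.
So q_A = (242 - q_L)/4 and q_L = (343 - q_A)/6.
Solving the pair: q_A = 1109/23, q_L = 1130/23.
Price P = 369 - 97.3478 = 271.6522.
Larkspur's profit: 271.6522·(1130/23) - 26·(1130/23) - 2(1130/23)² = 7241.3989.

7241.40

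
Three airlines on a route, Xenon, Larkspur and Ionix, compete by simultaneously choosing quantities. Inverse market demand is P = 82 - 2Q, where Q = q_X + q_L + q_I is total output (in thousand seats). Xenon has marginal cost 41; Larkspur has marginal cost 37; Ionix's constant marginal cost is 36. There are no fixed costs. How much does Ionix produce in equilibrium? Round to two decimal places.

Xenon's profit: π_X = (82 - 2Q)q_X - (41q_X). Setting ∂π_X/∂q_X = 0: 41 - 4q_X - 2(q_L + q_I) = 0.
Larkspur's first-order condition: 45 - 4q_L - 2(q_X + q_I) = 0.
Ionix's first-order condition: 46 - 4q_I - 2(q_X + q_L) = 0.
Adding the 3 first-order conditions: 132 − 8Q = 0, so Q = 33/2.
Back-substituting: q_X = (41 − 33)/2 = 4, q_L = (45 − 33)/2 = 6, q_I = (46 − 33)/2 = 13/2.

6.50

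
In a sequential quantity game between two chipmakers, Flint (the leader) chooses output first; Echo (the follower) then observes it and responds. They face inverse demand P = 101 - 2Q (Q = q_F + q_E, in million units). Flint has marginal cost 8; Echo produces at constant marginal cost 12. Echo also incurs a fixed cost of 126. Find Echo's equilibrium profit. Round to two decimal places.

79.03

Solve by backward induction. Given q_F, the follower Echo maximises π_E = (101 - 2q_F - 2q_E)q_E - 12q_E.
Follower FOC: 89 - 2q_F - 4q_E = 0, so q_E(q_F) = (89 - 2q_F)/4.
Flint substitutes q_E(q_F) into its own profit: π_F = q_F(101 - 2q_F - (89 - 2q_F)/2) - 8q_F = (113/2 - q_F)q_F - 8q_F.
Maximising: ∂π_F/∂q_F = 97/2 - 2q_F = 0, giving q_F = 97/4.
Then q_E = (89 - 2·(97/4))/4 = 81/8.
Price P = 101 - 2·(275/8) = 129/4.
Echo's profit: (129/4 - 12)·(81/8) - 126 = 79.0313.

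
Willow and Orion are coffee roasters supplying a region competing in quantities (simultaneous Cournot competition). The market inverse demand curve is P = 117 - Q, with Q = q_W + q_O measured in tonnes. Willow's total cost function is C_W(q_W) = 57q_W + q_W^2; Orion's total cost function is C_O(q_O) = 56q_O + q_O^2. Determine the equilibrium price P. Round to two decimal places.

Willow's profit: π_W = (117 - Q)q_W - (57q_W + q_W²). Setting ∂π_W/∂q_W = 0: 60 - 4q_W - (q_O) = 0.
Orion's first-order condition: 61 - 4q_O - (q_W) = 0.
Rearranging gives the reaction functions q_W = (60 - q_O)/4 and q_O = (61 - q_W)/4.
Solving the pair: q_W = 179/15, q_O = 184/15.
Total output Q = 121/5, so price P = 117 - 121/5 = 464/5.

92.80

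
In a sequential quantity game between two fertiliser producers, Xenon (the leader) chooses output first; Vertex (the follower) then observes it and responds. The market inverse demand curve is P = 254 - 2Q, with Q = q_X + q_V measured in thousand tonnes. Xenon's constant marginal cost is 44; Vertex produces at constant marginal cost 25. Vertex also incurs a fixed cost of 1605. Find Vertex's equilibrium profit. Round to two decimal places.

622.78

The follower Vertex best-responds to any q_X: π_V = (254 - 2Q)q_V - 25q_V.
∂π_V/∂q_V = 229 - 2q_X - 4q_V = 0 gives the reaction function q_V = (229 - 2q_X)/4.
Xenon substitutes q_V(q_X) into its own profit: π_X = q_X(254 - 2q_X - (229 - 2q_X)/2) - 44q_X = (279/2 - q_X)q_X - 44q_X.
Maximising: ∂π_X/∂q_X = 191/2 - 2q_X = 0, giving q_X = 191/4.
Then q_V = (229 - 2·(191/4))/4 = 267/8.
Price P = 254 - 2·(649/8) = 367/4.
Vertex's profit: (367/4 - 25)·(267/8) - 1605 = 622.7813.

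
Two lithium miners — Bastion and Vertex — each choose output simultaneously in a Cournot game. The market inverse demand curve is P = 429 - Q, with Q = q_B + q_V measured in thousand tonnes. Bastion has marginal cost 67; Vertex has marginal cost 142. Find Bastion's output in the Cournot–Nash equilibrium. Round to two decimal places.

Bastion's profit: π_B = (429 - Q)q_B - (67q_B). Setting ∂π_B/∂q_B = 0: 362 - 2q_B - (q_V) = 0.
Vertex's profit: π_V = (429 - Q)q_V - (142q_V). Setting ∂π_V/∂q_V = 0: 287 - 2q_V - (q_B) = 0.
So q_B = (362 - q_V)/2 and q_V = (287 - q_B)/2.
Solving the pair: q_B = 437/3, q_V = 212/3.

145.67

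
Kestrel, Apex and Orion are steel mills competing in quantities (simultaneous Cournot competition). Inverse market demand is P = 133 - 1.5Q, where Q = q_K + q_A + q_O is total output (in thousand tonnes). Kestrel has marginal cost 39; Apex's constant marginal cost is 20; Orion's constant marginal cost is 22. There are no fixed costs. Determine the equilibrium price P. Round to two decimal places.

Kestrel's profit: π_K = (133 - 1.5Q)q_K - (39q_K). Setting ∂π_K/∂q_K = 0: 94 - 3q_K - (3/2)(q_A + q_O) = 0.
Apex's profit: π_A = (133 - 1.5Q)q_A - (20q_A). Setting ∂π_A/∂q_A = 0: 113 - 3q_A - (3/2)(q_K + q_O) = 0.
Orion's first-order condition: 111 - 3q_O - (3/2)(q_K + q_A) = 0.
Adding the 3 conditions: 318 − 3Q − 3Q = 0, i.e. Q = 53.
Back-substituting: q_K = (94 − 159/2)/(3/2) = 29/3, q_A = (113 − 159/2)/(3/2) = 67/3, q_O = (111 − 159/2)/(3/2) = 21.
Total output Q = 53, so price P = 133 - (3/2)·53 = 107/2.

53.50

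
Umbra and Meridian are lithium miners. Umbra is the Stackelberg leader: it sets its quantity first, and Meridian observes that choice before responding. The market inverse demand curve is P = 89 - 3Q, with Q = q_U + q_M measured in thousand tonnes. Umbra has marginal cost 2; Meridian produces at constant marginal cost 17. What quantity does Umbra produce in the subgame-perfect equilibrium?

17

Solve by backward induction. Given q_U, the follower Meridian maximises π_M = (89 - 3q_U - 3q_M)q_M - 17q_M.
∂π_M/∂q_M = 72 - 3q_U - 6q_M = 0 gives the reaction function q_M = (72 - 3q_U)/6.
The leader anticipates this reaction. Substituting into P = 89 - 3Q gives P = 53 - (3/2)q_U, so π_U = (53 - (3/2)q_U)q_U - 2q_U.
The leader's first-order condition 51 - 3q_U = 0 yields q_U = 17.
Then q_M = (72 - 3·17)/6 = 7/2.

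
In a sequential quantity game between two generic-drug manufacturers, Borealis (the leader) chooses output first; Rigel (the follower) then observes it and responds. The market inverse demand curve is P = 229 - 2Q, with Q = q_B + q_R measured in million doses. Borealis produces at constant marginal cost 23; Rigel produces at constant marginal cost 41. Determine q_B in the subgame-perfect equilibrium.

Solve by backward induction. Given q_B, the follower Rigel maximises π_R = (229 - 2q_B - 2q_R)q_R - 41q_R.
Follower FOC: 188 - 2q_B - 4q_R = 0, so q_R(q_B) = (188 - 2q_B)/4.
The leader anticipates this reaction. Substituting into P = 229 - 2Q gives P = 135 - q_B, so π_B = (135 - q_B)q_B - 23q_B.
Maximising: ∂π_B/∂q_B = 112 - 2q_B = 0, giving q_B = 56.
Then q_R = (188 - 2·56)/4 = 19.

56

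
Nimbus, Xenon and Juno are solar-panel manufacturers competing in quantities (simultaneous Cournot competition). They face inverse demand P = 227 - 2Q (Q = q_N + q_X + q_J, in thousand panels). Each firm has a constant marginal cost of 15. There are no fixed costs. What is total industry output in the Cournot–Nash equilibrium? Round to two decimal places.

79.50

A representative firm's profit is π_i = q_i(227 - 2Q) - 15q_i.
Setting ∂π_i/∂q_i = 0 with rivals' quantities fixed: 212 - 4q_i - 2·Σ_{j≠i} q_j = 0.
With identical firms every q_j equals q_i, so Σ_{j≠i} q_j = 2q_i and 212 = 8q_i, giving q_i = 53/2.
Total output Q = 53/2 + 53/2 + 53/2 = 159/2.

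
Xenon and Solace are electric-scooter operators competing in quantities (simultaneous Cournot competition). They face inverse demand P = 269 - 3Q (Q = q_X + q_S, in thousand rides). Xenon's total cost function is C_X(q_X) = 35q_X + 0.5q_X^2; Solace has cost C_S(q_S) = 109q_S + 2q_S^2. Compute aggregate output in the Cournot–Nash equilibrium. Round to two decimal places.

Xenon's profit: π_X = (269 - 3Q)q_X - (35q_X + (1/2)q_X²). Setting ∂π_X/∂q_X = 0: 234 - 7q_X - 3(q_S) = 0.
Solace's profit: π_S = (269 - 3Q)q_S - (109q_S + 2q_S²). Setting ∂π_S/∂q_S = 0: 160 - 10q_S - 3(q_X) = 0.
Rearranging gives the reaction functions q_X = (234 - 3q_S)/7 and q_S = (160 - 3q_X)/10.
Solving the pair: q_X = 1860/61, q_S = 418/61.
Total output Q = 1860/61 + 418/61 = 37.3443.

37.34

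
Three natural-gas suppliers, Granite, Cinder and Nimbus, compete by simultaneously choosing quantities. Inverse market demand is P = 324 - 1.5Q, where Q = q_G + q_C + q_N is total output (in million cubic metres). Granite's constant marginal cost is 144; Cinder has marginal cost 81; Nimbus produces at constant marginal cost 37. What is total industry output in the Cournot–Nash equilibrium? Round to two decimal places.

Granite's profit: π_G = (324 - 1.5Q)q_G - (144q_G). Setting ∂π_G/∂q_G = 0: 180 - 3q_G - (3/2)(q_C + q_N) = 0.
Cinder's first-order condition: 243 - 3q_C - (3/2)(q_G + q_N) = 0.
Nimbus's first-order condition: 287 - 3q_N - (3/2)(q_G + q_C) = 0.
Adding the 3 first-order conditions: 710 − 6Q = 0, so Q = 355/3.
Back-substituting: q_G = (180 − 355/2)/(3/2) = 5/3, q_C = (243 − 355/2)/(3/2) = 131/3, q_N = (287 − 355/2)/(3/2) = 73.
Total output Q = 5/3 + 131/3 + 73 = 355/3.

118.33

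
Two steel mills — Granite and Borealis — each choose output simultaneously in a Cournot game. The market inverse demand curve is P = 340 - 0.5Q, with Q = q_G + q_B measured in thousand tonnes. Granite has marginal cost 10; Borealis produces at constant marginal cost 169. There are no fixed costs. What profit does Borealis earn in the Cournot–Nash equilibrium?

32

Granite's profit: π_G = (340 - 0.5Q)q_G - (10q_G). Setting ∂π_G/∂q_G = 0: 330 - q_G - (1/2)(q_B) = 0.
Borealis's first-order condition: 171 - q_B - (1/2)(q_G) = 0.
Best responses: q_G = (330 - (1/2)q_B), q_B = (171 - (1/2)q_G).
Solving the pair: q_G = 326, q_B = 8.
Price P = 340 - (1/2)·334 = 173.
Borealis's profit: (173 - 169)·8 = 32.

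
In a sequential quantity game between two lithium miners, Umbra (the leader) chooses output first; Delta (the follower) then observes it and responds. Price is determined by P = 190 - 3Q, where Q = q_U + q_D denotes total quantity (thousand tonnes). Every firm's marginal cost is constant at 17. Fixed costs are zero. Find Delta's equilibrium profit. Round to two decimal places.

Solve by backward induction. Given q_U, the follower Delta maximises π_D = (190 - 3q_U - 3q_D)q_D - 17q_D.
Setting the follower's marginal profit to zero, 173 - 3q_U - 6q_D = 0, i.e. q_D = (173 - 3q_U)/6.
Umbra substitutes q_D(q_U) into its own profit: π_U = q_U(190 - 3q_U - (173 - 3q_U)/2) - 17q_U = (207/2 - (3/2)q_U)q_U - 17q_U.
Leader FOC: 173/2 - 3q_U = 0, so q_U = 173/6.
Then q_D = (173 - 3·(173/6))/6 = 173/12.
Price P = 190 - 3·(173/4) = 241/4.
Delta's profit: (241/4 - 17)·(173/12) = 623.5208.

623.52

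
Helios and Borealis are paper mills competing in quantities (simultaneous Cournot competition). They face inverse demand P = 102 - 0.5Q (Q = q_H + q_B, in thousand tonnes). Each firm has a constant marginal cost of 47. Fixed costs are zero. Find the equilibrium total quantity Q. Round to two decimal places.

73.33

A representative firm's profit is π_i = q_i(102 - 0.5Q) - 47q_i.
First-order condition (treating rivals' output as given): 55 - q_i - (1/2)q_j = 0.
By symmetry each firm produces the same amount; substituting q_j = q_i yields q_i = 55/(3/2) = 110/3.
Total output Q = 110/3 + 110/3 = 220/3.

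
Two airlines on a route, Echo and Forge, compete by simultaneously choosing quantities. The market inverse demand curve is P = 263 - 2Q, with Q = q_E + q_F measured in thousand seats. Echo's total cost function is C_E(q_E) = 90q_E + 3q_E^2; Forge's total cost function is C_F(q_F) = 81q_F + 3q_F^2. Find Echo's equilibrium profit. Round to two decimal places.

1012.35

Echo's profit: π_E = (263 - 2Q)q_E - (90q_E + 3q_E²). Setting ∂π_E/∂q_E = 0: 173 - 10q_E - 2(q_F) = 0.
Forge's first-order condition: 182 - 10q_F - 2(q_E) = 0.
Best responses: q_E = (173 - 2q_F)/10, q_F = (182 - 2q_E)/10.
Substituting one into the other gives q_E = 683/48 and q_F = 737/48.
Price P = 263 - 2·(355/12) = 1223/6.
Echo's profit: (1223/6)·(683/48) - 90·(683/48) - 3(683/48)² = 1012.3459.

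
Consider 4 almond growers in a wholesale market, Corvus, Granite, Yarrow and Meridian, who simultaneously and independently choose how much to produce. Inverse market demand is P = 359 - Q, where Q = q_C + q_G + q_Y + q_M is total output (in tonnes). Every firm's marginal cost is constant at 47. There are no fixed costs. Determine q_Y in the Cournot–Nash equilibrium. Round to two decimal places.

62.40

Each firm earns π_i = (359 - Q)q_i - 47q_i.
Setting ∂π_i/∂q_i = 0 with rivals' quantities fixed: 312 - 2q_i - Σ_{j≠i} q_j = 0.
By symmetry each firm produces the same amount; substituting Σ_{j≠i} q_j = 3q_i yields q_i = 312/5.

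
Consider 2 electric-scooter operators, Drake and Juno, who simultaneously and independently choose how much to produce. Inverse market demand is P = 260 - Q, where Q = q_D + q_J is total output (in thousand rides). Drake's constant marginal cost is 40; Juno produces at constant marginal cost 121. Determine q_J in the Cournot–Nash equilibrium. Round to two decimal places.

19.33

Drake's profit: π_D = (260 - Q)q_D - (40q_D). Setting ∂π_D/∂q_D = 0: 220 - 2q_D - (q_J) = 0.
Juno's first-order condition: 139 - 2q_J - (q_D) = 0.
So q_D = (220 - q_J)/2 and q_J = (139 - q_D)/2.
Solving the pair: q_D = 301/3, q_J = 58/3.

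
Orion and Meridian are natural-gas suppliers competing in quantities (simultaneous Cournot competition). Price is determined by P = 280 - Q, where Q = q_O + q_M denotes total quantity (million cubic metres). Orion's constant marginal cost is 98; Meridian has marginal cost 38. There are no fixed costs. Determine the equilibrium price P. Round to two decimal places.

138.67

Orion's profit: π_O = (280 - Q)q_O - (98q_O). Setting ∂π_O/∂q_O = 0: 182 - 2q_O - (q_M) = 0.
Meridian's first-order condition: 242 - 2q_M - (q_O) = 0.
Rearranging gives the reaction functions q_O = (182 - q_M)/2 and q_M = (242 - q_O)/2.
Substituting one into the other gives q_O = 122/3 and q_M = 302/3.
Total output Q = 424/3, so price P = 280 - 424/3 = 416/3.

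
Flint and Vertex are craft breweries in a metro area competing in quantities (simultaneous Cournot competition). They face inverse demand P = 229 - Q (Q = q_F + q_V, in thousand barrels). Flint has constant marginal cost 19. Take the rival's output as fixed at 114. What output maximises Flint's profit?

48

With the rival's output fixed at 114, Flint's profit is π_F = (229 - 114 - q_F)q_F - (19q_F) = (115 - q_F)q_F - (19q_F).
∂π_F/∂q_F = 96 - 2q_F = 0, so q_F = 48.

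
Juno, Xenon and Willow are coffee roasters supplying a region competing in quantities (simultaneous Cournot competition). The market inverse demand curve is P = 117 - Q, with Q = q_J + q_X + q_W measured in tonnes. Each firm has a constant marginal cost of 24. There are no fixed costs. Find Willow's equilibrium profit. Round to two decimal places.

A representative firm's profit is π_i = q_i(117 - Q) - 24q_i.
Setting ∂π_i/∂q_i = 0 with rivals' quantities fixed: 93 - 2q_i - Σ_{j≠i} q_j = 0.
By symmetry each firm produces the same amount; substituting Σ_{j≠i} q_j = 2q_i yields q_i = 93/4.
Price P = 117 - 279/4 = 189/4.
Willow's profit: (189/4 - 24)·(93/4) = 540.5625.

540.56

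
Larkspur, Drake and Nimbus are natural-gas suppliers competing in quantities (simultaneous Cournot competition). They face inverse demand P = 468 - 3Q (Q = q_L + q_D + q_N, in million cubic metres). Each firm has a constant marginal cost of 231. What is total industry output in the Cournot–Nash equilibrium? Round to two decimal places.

59.25

Each firm earns π_i = (468 - 3Q)q_i - 231q_i.
First-order condition (treating rivals' output as given): 237 - 6q_i - 3·Σ_{j≠i} q_j = 0.
By symmetry each firm produces the same amount; substituting Σ_{j≠i} q_j = 2q_i yields q_i = 237/12 = 79/4.
Total output Q = 79/4 + 79/4 + 79/4 = 237/4.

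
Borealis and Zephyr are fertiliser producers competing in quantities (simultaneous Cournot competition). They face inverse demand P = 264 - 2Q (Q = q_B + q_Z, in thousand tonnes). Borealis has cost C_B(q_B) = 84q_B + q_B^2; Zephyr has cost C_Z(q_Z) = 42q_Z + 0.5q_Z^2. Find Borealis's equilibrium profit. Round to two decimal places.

Borealis's profit: π_B = (264 - 2Q)q_B - (84q_B + q_B²). Setting ∂π_B/∂q_B = 0: 180 - 6q_B - 2(q_Z) = 0.
Zephyr's profit: π_Z = (264 - 2Q)q_Z - (42q_Z + (1/2)q_Z²). Setting ∂π_Z/∂q_Z = 0: 222 - 5q_Z - 2(q_B) = 0.
Best responses: q_B = (180 - 2q_Z)/6, q_Z = (222 - 2q_B)/5.
Solving the pair: q_B = 228/13, q_Z = 486/13.
Price P = 264 - 2·(714/13) = 154.1538.
Borealis's profit: 154.1538·(228/13) - 84·(228/13) - (228/13)² = 922.7929.

922.79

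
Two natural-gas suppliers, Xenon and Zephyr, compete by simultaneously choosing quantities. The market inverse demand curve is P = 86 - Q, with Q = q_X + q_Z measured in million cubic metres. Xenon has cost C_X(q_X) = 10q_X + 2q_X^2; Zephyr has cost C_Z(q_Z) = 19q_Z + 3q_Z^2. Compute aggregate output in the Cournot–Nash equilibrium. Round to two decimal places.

18.45

Xenon's profit: π_X = (86 - Q)q_X - (10q_X + 2q_X²). Setting ∂π_X/∂q_X = 0: 76 - 6q_X - (q_Z) = 0.
Zephyr's first-order condition: 67 - 8q_Z - (q_X) = 0.
So q_X = (76 - q_Z)/6 and q_Z = (67 - q_X)/8.
Substituting one into the other gives q_X = 541/47 and q_Z = 326/47.
Total output Q = 541/47 + 326/47 = 867/47.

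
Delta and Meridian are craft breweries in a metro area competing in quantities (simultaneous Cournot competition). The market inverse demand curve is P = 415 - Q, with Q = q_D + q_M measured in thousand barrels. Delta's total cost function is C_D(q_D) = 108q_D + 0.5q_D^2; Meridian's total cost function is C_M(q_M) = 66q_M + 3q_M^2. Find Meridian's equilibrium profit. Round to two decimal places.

4140.64

Delta's profit: π_D = (415 - Q)q_D - (108q_D + (1/2)q_D²). Setting ∂π_D/∂q_D = 0: 307 - 3q_D - (q_M) = 0.
Meridian's profit: π_M = (415 - Q)q_M - (66q_M + 3q_M²). Setting ∂π_M/∂q_M = 0: 349 - 8q_M - (q_D) = 0.
Best responses: q_D = (307 - q_M)/3, q_M = (349 - q_D)/8.
Solving the pair: q_D = 91.6087, q_M = 740/23.
Price P = 415 - 123.7826 = 291.2174.
Meridian's profit: 291.2174·(740/23) - 66·(740/23) - 3(740/23)² = 4140.6427.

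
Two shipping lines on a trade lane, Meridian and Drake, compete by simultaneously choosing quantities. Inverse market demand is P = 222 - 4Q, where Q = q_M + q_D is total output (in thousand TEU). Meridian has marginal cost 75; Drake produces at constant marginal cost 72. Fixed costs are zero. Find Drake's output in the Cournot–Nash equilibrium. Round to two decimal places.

12.75

Meridian's profit: π_M = (222 - 4Q)q_M - (75q_M). Setting ∂π_M/∂q_M = 0: 147 - 8q_M - 4(q_D) = 0.
Drake's profit: π_D = (222 - 4Q)q_D - (72q_D). Setting ∂π_D/∂q_D = 0: 150 - 8q_D - 4(q_M) = 0.
Best responses: q_M = (147 - 4q_D)/8, q_D = (150 - 4q_M)/8.
Solving the pair: q_M = 12, q_D = 51/4.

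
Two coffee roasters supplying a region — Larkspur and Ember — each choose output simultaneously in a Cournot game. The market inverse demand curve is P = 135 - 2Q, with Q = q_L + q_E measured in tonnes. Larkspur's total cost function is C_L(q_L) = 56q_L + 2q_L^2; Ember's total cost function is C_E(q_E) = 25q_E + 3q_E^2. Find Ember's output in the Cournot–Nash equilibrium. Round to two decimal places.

9.50

Larkspur's profit: π_L = (135 - 2Q)q_L - (56q_L + 2q_L²). Setting ∂π_L/∂q_L = 0: 79 - 8q_L - 2(q_E) = 0.
Ember's first-order condition: 110 - 10q_E - 2(q_L) = 0.
So q_L = (79 - 2q_E)/8 and q_E = (110 - 2q_L)/10.
Solving the pair: q_L = 15/2, q_E = 19/2.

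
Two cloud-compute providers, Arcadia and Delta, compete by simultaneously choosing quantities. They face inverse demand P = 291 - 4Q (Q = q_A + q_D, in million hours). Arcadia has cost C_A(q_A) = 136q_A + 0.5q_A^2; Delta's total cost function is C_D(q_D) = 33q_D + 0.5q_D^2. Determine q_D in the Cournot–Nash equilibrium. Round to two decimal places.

26.18

Arcadia's profit: π_A = (291 - 4Q)q_A - (136q_A + (1/2)q_A²). Setting ∂π_A/∂q_A = 0: 155 - 9q_A - 4(q_D) = 0.
Delta's first-order condition: 258 - 9q_D - 4(q_A) = 0.
Best responses: q_A = (155 - 4q_D)/9, q_D = (258 - 4q_A)/9.
Substituting one into the other gives q_A = 363/65 and q_D = 1702/65.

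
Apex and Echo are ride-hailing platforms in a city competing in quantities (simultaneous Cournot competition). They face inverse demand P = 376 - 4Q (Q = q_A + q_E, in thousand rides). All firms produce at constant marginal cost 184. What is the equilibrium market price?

248

Each firm earns π_i = (376 - 4Q)q_i - 184q_i.
First-order condition (treating rivals' output as given): 192 - 8q_i - 4q_j = 0.
By symmetry each firm produces the same amount; substituting q_j = q_i yields q_i = 192/12 = 16.
Total output Q = 32, so price P = 376 - 4·32 = 248.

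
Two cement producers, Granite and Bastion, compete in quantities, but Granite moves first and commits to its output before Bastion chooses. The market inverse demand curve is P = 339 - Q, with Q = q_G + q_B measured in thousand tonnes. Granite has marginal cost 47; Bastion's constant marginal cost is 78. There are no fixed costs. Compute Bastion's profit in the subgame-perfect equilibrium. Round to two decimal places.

2475.06

Solve by backward induction. Given q_G, the follower Bastion maximises π_B = (339 - q_G - q_B)q_B - 78q_B.
Setting the follower's marginal profit to zero, 261 - q_G - 2q_B = 0, i.e. q_B = (261 - q_G)/2.
The leader anticipates this reaction. Substituting into P = 339 - Q gives P = 417/2 - (1/2)q_G, so π_G = (417/2 - (1/2)q_G)q_G - 47q_G.
Maximising: ∂π_G/∂q_G = 323/2 - q_G = 0, giving q_G = 323/2.
Then q_B = (261 - 323/2)/2 = 199/4.
Price P = 339 - 845/4 = 511/4.
Bastion's profit: (511/4 - 78)·(199/4) = 2475.0625.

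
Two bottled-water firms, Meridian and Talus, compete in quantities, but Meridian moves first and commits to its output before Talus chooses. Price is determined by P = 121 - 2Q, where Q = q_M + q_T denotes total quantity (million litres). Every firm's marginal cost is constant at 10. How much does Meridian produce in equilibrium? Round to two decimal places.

27.75

Solve by backward induction. Given q_M, the follower Talus maximises π_T = (121 - 2q_M - 2q_T)q_T - 10q_T.
∂π_T/∂q_T = 111 - 2q_M - 4q_T = 0 gives the reaction function q_T = (111 - 2q_M)/4.
The leader anticipates this reaction. Substituting into P = 121 - 2Q gives P = 131/2 - q_M, so π_M = (131/2 - q_M)q_M - 10q_M.
Maximising: ∂π_M/∂q_M = 111/2 - 2q_M = 0, giving q_M = 111/4.
Then q_T = (111 - 2·(111/4))/4 = 111/8.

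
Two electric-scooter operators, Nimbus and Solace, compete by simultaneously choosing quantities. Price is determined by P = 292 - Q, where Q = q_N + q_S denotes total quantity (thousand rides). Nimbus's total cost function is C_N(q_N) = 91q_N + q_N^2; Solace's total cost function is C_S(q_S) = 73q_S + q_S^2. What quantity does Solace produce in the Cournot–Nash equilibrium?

45

Nimbus's profit: π_N = (292 - Q)q_N - (91q_N + q_N²). Setting ∂π_N/∂q_N = 0: 201 - 4q_N - (q_S) = 0.
Solace's profit: π_S = (292 - Q)q_S - (73q_S + q_S²). Setting ∂π_S/∂q_S = 0: 219 - 4q_S - (q_N) = 0.
Best responses: q_N = (201 - q_S)/4, q_S = (219 - q_N)/4.
Solving the pair: q_N = 39, q_S = 45.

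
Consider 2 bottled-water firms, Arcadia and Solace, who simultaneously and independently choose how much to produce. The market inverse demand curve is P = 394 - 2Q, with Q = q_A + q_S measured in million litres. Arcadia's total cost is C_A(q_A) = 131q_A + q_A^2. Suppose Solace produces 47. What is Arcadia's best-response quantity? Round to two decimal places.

28.17

With the rival's output fixed at 47, Arcadia's profit is π_A = (394 - 2·47 - 2q_A)q_A - (131q_A + q_A²) = (300 - 2q_A)q_A - (131q_A + q_A²).
∂π_A/∂q_A = 169 - 6q_A = 0, so q_A = 169/6.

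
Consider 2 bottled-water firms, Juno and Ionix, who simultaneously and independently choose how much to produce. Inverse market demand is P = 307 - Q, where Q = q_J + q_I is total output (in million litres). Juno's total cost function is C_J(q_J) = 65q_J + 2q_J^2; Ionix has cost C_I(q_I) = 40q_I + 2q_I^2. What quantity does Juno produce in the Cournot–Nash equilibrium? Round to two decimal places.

Juno's profit: π_J = (307 - Q)q_J - (65q_J + 2q_J²). Setting ∂π_J/∂q_J = 0: 242 - 6q_J - (q_I) = 0.
Ionix's profit: π_I = (307 - Q)q_I - (40q_I + 2q_I²). Setting ∂π_I/∂q_I = 0: 267 - 6q_I - (q_J) = 0.
So q_J = (242 - q_I)/6 and q_I = (267 - q_J)/6.
Solving the pair: q_J = 237/7, q_I = 272/7.

33.86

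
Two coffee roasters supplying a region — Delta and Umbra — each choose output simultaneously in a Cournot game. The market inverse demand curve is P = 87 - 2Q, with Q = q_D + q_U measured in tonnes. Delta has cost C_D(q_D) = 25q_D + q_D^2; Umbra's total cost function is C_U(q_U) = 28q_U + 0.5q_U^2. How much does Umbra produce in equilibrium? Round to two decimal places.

8.85

Delta's profit: π_D = (87 - 2Q)q_D - (25q_D + q_D²). Setting ∂π_D/∂q_D = 0: 62 - 6q_D - 2(q_U) = 0.
Umbra's first-order condition: 59 - 5q_U - 2(q_D) = 0.
Best responses: q_D = (62 - 2q_U)/6, q_U = (59 - 2q_D)/5.
Solving the pair: q_D = 96/13, q_U = 115/13.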